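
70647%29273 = 12101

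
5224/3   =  5224/3 = 1741.33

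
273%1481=273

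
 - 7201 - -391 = - 6810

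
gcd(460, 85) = 5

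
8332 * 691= 5757412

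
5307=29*183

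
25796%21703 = 4093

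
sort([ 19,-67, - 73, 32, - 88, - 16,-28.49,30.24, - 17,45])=[ - 88, - 73,-67 , - 28.49,-17,-16 , 19, 30.24,32, 45 ] 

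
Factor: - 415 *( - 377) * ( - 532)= - 83234060  =  - 2^2*5^1 *7^1*13^1*19^1*29^1*83^1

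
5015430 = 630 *7961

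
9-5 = 4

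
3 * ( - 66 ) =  - 198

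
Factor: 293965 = 5^1*7^1*37^1*  227^1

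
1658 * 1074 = 1780692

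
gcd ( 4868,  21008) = 4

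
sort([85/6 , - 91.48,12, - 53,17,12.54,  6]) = [ - 91.48, - 53, 6 , 12 , 12.54,  85/6,17]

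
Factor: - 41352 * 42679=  - 1764862008=- 2^3*3^1 * 7^2 * 13^1* 67^1 * 1723^1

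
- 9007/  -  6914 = 9007/6914 = 1.30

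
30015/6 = 10005/2 =5002.50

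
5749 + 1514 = 7263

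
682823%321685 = 39453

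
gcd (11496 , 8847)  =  3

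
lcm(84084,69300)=6306300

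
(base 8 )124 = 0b1010100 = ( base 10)84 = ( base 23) 3f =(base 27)33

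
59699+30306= 90005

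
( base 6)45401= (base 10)6409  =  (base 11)48A7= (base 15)1D74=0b1100100001001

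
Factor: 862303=13^1*113^1*587^1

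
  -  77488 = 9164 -86652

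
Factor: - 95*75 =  - 7125  =  - 3^1*5^3*19^1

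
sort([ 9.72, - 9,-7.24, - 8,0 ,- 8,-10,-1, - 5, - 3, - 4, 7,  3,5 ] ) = [ - 10,  -  9,-8, - 8, - 7.24,  -  5,-4, - 3, - 1, 0,  3,5, 7, 9.72] 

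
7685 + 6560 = 14245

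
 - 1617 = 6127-7744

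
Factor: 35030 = 2^1*5^1*31^1*113^1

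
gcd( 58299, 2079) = 3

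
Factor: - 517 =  - 11^1* 47^1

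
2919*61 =178059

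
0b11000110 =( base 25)7N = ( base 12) 146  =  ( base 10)198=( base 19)a8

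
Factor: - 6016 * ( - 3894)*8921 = 2^8* 3^1  *  11^2*47^1*59^1*811^1=208986057984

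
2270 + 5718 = 7988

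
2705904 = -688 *( - 3933 )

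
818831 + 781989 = 1600820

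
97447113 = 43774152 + 53672961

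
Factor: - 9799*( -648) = 6349752 =2^3*3^4*41^1*239^1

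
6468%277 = 97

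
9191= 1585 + 7606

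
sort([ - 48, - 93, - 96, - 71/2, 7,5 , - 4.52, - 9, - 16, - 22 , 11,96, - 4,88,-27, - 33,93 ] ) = [ - 96, - 93, - 48 ,-71/2, - 33, - 27,-22 , - 16, - 9, - 4.52,-4,5,7,11,88, 93 , 96] 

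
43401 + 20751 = 64152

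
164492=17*9676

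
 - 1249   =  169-1418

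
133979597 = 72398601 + 61580996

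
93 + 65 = 158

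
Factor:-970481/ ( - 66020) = 2^( -2)*5^( - 1)*3301^( -1 )*970481^1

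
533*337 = 179621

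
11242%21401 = 11242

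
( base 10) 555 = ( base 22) 135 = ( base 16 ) 22B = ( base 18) 1CF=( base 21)159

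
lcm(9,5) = 45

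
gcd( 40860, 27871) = 1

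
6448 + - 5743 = 705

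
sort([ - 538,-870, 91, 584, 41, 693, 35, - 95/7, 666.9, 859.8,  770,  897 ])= [-870, - 538 ,-95/7,  35,41,91,  584,666.9,693, 770, 859.8,897]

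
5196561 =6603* 787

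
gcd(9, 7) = 1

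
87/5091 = 29/1697 = 0.02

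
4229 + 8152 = 12381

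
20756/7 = 2965 + 1/7 = 2965.14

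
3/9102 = 1/3034 = 0.00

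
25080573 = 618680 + 24461893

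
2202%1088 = 26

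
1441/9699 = 1441/9699 = 0.15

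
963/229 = 963/229 = 4.21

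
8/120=1/15 = 0.07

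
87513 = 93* 941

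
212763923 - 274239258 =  - 61475335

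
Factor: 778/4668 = 1/6 =2^( - 1) * 3^( - 1) 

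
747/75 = 249/25  =  9.96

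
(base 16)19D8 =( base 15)1E61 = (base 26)9kc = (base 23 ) CBF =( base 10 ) 6616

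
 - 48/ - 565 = 48/565 = 0.08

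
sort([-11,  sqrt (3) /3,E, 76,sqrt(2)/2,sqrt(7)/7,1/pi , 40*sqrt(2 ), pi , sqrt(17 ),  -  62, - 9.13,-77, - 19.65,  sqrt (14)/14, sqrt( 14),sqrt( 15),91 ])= [-77, - 62,  -  19.65,-11, - 9.13,sqrt(14 )/14 , 1/pi, sqrt(7 ) /7,sqrt(3 ) /3,  sqrt( 2)/2,E, pi, sqrt( 14),sqrt(15 ), sqrt(17),40*sqrt( 2),  76, 91] 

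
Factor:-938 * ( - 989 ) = 927682  =  2^1*7^1*23^1*43^1*67^1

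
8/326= 4/163 =0.02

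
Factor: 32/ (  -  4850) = -2^4*5^( - 2)*97^ ( - 1) = - 16/2425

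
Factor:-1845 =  - 3^2*5^1*41^1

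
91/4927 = 7/379= 0.02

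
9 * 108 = 972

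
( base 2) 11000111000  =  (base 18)4G8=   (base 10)1592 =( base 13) 956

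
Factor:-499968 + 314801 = -185167^1 = - 185167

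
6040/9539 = 6040/9539 = 0.63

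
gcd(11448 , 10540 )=4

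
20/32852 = 5/8213 = 0.00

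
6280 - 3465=2815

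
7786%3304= 1178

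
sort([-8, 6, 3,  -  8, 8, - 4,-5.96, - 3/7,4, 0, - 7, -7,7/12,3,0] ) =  [ - 8, - 8,  -  7, - 7,-5.96, - 4, - 3/7, 0,0, 7/12,3, 3,  4,6, 8]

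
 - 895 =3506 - 4401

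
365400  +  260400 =625800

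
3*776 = 2328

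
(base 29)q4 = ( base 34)ma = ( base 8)1366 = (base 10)758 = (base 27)112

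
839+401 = 1240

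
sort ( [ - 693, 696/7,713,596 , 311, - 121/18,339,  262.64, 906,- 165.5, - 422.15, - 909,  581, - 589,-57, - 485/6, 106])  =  [ - 909, - 693, - 589,  -  422.15 , - 165.5, - 485/6, - 57, - 121/18,696/7,  106,262.64, 311, 339,581, 596,713,906 ] 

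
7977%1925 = 277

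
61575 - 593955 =  -  532380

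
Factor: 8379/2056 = 2^(- 3) * 3^2*7^2*19^1*257^( - 1) 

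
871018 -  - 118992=990010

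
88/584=11/73=0.15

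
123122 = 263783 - 140661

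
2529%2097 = 432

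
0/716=0 = 0.00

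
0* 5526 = 0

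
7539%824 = 123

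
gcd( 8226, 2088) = 18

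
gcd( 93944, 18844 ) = 4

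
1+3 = 4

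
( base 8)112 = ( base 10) 74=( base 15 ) 4E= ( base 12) 62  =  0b1001010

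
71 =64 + 7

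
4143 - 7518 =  - 3375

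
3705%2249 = 1456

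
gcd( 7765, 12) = 1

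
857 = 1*857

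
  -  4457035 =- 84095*53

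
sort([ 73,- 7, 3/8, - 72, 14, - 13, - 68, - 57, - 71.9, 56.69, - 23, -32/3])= [ - 72, - 71.9, - 68, - 57, - 23, - 13, - 32/3, - 7, 3/8, 14, 56.69, 73]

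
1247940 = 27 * 46220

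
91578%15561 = 13773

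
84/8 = 21/2 =10.50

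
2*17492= 34984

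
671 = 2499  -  1828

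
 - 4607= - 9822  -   - 5215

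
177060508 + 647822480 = 824882988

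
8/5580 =2/1395  =  0.00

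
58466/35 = 58466/35= 1670.46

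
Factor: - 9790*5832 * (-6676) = 2^6*3^6*5^1*11^1*89^1 * 1669^1 = 381168089280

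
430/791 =430/791   =  0.54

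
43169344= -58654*( -736 )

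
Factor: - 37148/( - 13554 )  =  74/27=2^1 * 3^(-3 )*37^1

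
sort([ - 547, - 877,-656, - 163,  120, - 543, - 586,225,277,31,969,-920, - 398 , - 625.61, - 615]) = [-920, - 877 , - 656, - 625.61, - 615,-586, - 547, - 543, - 398, - 163,31  ,  120,225 , 277,969 ] 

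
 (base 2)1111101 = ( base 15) 85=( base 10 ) 125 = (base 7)236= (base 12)a5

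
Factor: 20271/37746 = 2^( - 1 )*3^ (- 3 ) * 29^1  =  29/54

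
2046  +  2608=4654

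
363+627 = 990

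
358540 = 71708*5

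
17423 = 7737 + 9686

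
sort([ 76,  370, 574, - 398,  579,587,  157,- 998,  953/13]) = [ - 998, - 398,953/13, 76, 157 , 370, 574,579, 587]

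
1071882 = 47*22806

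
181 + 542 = 723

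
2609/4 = 652 +1/4 = 652.25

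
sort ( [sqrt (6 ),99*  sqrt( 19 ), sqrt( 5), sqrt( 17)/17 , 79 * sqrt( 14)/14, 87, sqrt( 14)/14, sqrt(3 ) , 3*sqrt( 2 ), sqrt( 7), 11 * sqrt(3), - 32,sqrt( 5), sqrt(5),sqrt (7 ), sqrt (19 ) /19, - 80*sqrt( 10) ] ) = [ - 80*sqrt( 10), - 32, sqrt( 19)/19, sqrt( 17)/17,sqrt( 14) /14,sqrt(3),sqrt( 5),sqrt(5 ),sqrt( 5 ), sqrt(6 ), sqrt(7 ), sqrt(7 ) , 3*sqrt (2), 11*sqrt( 3 ),79 *sqrt(14)/14, 87, 99*sqrt( 19) ] 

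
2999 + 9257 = 12256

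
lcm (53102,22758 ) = 159306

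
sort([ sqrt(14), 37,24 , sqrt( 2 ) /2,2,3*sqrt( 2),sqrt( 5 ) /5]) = [ sqrt(5)/5, sqrt(2) /2, 2,sqrt( 14),3 * sqrt( 2),24,37]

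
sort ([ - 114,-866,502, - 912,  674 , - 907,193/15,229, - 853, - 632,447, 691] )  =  [ - 912,-907, - 866,-853,-632, - 114,193/15,229,447,502,674,691 ]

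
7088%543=29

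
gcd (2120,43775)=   5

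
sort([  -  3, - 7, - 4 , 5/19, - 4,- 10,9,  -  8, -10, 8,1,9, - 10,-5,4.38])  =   [ - 10,-10, - 10, -8, - 7, - 5, - 4, - 4,- 3 , 5/19,1,4.38 , 8,9, 9]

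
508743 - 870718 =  - 361975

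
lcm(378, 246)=15498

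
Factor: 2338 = 2^1 * 7^1  *167^1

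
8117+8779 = 16896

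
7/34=7/34 = 0.21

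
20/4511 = 20/4511 =0.00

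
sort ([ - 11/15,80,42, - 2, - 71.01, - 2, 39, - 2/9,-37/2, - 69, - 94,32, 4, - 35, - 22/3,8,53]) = [ - 94, - 71.01, - 69, - 35, - 37/2, - 22/3, - 2, - 2, - 11/15, - 2/9,4,  8,32,39,42,53,80 ] 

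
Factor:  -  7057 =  - 7057^1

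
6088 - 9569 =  - 3481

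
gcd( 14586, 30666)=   6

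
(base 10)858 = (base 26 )170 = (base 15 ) 3c3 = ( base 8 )1532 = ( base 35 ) OI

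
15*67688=1015320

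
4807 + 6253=11060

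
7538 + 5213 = 12751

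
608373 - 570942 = 37431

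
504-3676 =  - 3172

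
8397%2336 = 1389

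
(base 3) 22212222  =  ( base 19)hi0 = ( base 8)14517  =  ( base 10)6479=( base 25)a94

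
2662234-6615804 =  - 3953570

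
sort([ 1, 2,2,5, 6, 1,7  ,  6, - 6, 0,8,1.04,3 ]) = [ - 6, 0,1,  1,1.04, 2,2,3, 5  ,  6,6 , 7,8] 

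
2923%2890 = 33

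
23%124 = 23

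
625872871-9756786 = 616116085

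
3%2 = 1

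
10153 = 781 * 13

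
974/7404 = 487/3702=0.13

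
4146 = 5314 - 1168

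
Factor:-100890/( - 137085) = 2^1 * 3^1 *13^( - 1)*37^( - 1)*59^1 = 354/481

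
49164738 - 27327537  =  21837201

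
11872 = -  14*(-848) 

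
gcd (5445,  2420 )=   605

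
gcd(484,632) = 4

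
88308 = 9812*9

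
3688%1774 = 140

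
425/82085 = 85/16417 = 0.01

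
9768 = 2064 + 7704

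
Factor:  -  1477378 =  - 2^1*7^1 * 105527^1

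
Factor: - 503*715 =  - 359645 = - 5^1 * 11^1*13^1*503^1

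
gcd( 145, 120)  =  5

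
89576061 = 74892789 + 14683272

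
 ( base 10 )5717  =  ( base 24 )9M5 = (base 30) 6AH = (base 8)13125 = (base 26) 8bn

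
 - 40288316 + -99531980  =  - 139820296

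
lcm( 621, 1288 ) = 34776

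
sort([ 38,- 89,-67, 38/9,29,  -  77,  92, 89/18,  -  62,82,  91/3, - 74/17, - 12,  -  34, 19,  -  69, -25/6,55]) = [ - 89, - 77, - 69,  -  67, - 62, - 34 , - 12 , - 74/17, - 25/6, 38/9, 89/18,19,  29, 91/3,  38,55 , 82,  92 ]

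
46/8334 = 23/4167 = 0.01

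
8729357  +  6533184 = 15262541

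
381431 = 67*5693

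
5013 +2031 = 7044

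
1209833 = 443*2731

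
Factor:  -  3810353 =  - 3810353^1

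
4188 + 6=4194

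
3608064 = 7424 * 486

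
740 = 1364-624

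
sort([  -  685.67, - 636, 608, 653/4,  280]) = [- 685.67, - 636,653/4, 280,608]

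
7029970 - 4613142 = 2416828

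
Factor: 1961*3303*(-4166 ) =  - 26983944378=- 2^1*3^2*37^1*53^1*367^1*2083^1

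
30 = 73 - 43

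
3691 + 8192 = 11883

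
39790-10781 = 29009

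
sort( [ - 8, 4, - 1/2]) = [  -  8, - 1/2, 4]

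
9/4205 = 9/4205 = 0.00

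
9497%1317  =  278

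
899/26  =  34+15/26   =  34.58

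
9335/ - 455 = -21+ 44/91=- 20.52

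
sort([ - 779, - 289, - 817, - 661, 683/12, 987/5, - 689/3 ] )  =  [-817,  -  779, - 661, - 289, - 689/3, 683/12, 987/5 ] 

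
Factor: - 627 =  - 3^1*11^1*19^1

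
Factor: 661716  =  2^2*3^3*11^1*557^1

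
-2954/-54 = 1477/27=54.70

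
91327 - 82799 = 8528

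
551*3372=1857972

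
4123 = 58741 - 54618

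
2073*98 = 203154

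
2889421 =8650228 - 5760807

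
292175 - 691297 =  - 399122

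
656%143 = 84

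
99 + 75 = 174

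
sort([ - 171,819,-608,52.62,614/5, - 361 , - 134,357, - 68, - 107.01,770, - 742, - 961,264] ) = [ - 961, - 742, - 608 , - 361, - 171, - 134, - 107.01 , - 68,52.62,614/5 , 264,357,770,819]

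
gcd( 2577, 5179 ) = 1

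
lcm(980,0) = 0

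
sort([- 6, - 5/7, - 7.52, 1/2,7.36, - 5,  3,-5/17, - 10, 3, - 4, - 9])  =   [- 10, - 9, - 7.52,-6, - 5,-4, - 5/7, - 5/17, 1/2,  3, 3, 7.36]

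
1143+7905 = 9048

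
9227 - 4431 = 4796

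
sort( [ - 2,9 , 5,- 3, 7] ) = [ - 3, - 2 , 5,  7 , 9]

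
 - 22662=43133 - 65795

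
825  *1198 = 988350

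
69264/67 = 69264/67 = 1033.79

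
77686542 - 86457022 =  - 8770480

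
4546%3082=1464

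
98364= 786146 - 687782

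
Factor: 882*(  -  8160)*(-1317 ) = 9478607040= 2^6 * 3^4*5^1*7^2 * 17^1 *439^1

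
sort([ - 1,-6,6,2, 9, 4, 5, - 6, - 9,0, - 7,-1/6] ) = [ - 9, - 7 ,-6, - 6, - 1,-1/6,0, 2 , 4,5, 6, 9]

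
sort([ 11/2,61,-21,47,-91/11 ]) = [- 21,-91/11,11/2, 47,61 ]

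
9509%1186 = 21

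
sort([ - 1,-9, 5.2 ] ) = [ - 9, - 1, 5.2 ] 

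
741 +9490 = 10231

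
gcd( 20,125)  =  5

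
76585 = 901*85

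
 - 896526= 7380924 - 8277450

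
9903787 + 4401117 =14304904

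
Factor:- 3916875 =-3^1 * 5^4*2089^1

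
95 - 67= 28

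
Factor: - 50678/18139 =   -  2^1*11^( - 1)*17^(-1)* 97^( - 1)  *  25339^1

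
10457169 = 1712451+8744718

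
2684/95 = 2684/95 = 28.25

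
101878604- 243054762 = - 141176158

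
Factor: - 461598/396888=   -2^( - 2)*23^ ( - 1)*107^1= -  107/92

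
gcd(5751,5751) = 5751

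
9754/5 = 9754/5=1950.80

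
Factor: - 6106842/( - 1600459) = 2^1* 3^2*17^1*2851^1 * 228637^(-1 ) = 872406/228637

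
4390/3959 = 1+ 431/3959=1.11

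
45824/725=63 + 149/725 = 63.21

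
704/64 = 11 = 11.00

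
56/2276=14/569 = 0.02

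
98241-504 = 97737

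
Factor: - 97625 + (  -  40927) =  - 2^3*3^1*23^1 * 251^1 = -138552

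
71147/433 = 71147/433= 164.31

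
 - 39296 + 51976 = 12680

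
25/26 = 25/26  =  0.96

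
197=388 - 191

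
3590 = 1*3590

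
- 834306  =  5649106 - 6483412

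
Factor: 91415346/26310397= 2^1 * 3^1*11^1*19^1*41^( - 1 ) * 79^( - 1)* 269^1*271^1*8123^( - 1)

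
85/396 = 85/396=0.21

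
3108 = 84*37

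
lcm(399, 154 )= 8778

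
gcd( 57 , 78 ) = 3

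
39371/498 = 79 + 29/498 = 79.06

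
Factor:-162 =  - 2^1*3^4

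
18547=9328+9219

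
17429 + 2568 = 19997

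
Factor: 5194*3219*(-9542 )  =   - 2^2*3^1 * 7^2*13^1*29^1 * 37^1*53^1*367^1 = - 159537335412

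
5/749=5/749 =0.01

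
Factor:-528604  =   - 2^2 *132151^1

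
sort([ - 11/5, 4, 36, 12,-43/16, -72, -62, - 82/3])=[ - 72,-62, - 82/3,-43/16, -11/5, 4 , 12, 36]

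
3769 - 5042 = - 1273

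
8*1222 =9776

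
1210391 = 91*13301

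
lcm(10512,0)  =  0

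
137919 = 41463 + 96456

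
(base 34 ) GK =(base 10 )564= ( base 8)1064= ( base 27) KO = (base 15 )279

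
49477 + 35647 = 85124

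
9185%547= 433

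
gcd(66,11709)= 3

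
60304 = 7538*8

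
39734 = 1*39734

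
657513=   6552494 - 5894981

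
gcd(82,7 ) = 1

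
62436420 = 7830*7974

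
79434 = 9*8826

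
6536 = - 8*(- 817)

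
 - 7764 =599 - 8363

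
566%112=6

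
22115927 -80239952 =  - 58124025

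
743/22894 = 743/22894 = 0.03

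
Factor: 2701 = 37^1*73^1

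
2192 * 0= 0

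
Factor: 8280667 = 23^1 * 53^1*6793^1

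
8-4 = 4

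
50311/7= 7187 + 2/7 = 7187.29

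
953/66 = 953/66 = 14.44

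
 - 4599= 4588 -9187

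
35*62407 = 2184245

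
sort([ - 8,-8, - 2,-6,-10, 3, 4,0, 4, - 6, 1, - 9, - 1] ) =[ - 10 ,  -  9, - 8,-8, - 6,-6,- 2, -1,0,1, 3,4 , 4 ] 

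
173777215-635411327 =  - 461634112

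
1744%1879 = 1744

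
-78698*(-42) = 3305316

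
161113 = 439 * 367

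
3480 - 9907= - 6427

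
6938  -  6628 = 310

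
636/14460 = 53/1205 = 0.04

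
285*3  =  855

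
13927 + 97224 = 111151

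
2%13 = 2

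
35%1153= 35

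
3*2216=6648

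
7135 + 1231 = 8366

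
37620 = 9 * 4180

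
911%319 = 273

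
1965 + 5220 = 7185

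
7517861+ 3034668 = 10552529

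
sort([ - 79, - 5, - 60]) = [ - 79, - 60, - 5 ]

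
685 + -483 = 202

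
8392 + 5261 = 13653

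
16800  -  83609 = - 66809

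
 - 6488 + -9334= -15822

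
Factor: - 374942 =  - 2^1*187471^1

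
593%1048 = 593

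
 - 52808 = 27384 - 80192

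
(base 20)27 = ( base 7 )65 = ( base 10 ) 47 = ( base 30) 1H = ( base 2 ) 101111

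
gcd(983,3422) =1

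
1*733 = 733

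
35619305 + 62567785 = 98187090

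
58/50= 29/25=1.16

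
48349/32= 48349/32 = 1510.91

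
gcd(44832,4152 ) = 24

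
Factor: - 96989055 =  - 3^1*5^1*6465937^1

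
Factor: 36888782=2^1 * 7^1*809^1*3257^1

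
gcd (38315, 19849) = 1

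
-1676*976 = -1635776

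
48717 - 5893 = 42824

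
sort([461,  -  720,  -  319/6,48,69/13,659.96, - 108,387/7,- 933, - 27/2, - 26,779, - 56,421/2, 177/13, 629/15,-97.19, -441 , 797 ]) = [-933,-720,-441, - 108,-97.19, - 56 , - 319/6, - 26,  -  27/2,69/13,177/13, 629/15,48,387/7,421/2 , 461, 659.96,  779, 797]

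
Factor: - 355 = -5^1*71^1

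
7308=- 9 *( - 812)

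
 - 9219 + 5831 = -3388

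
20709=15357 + 5352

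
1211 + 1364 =2575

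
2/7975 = 2/7975 =0.00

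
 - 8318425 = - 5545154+  -  2773271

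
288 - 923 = -635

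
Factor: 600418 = 2^1*7^1*13^1*3299^1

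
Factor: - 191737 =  - 7^3*13^1*43^1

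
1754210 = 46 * 38135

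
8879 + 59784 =68663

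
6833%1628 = 321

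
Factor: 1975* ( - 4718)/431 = -9318050/431  =  - 2^1*5^2*7^1*79^1*337^1*431^( - 1 )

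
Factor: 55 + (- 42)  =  13^1 = 13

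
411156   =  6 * 68526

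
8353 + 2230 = 10583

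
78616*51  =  4009416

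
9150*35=320250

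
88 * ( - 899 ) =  - 79112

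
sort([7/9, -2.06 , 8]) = [ - 2.06,7/9, 8] 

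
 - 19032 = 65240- 84272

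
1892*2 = 3784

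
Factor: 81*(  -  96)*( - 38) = 295488 = 2^6*3^5*19^1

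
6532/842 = 7+ 319/421 = 7.76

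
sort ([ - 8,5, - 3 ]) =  [-8,  -  3  ,  5]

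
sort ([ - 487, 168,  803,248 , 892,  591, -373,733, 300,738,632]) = [-487, - 373, 168,248,300, 591,632 , 733,738,803,892]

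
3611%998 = 617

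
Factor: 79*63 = 4977 = 3^2 * 7^1*79^1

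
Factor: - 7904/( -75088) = 2^1*19^( - 1 ) = 2/19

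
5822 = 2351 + 3471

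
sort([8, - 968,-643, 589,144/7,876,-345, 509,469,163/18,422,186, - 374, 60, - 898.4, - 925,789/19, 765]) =[- 968,-925,  -  898.4,  -  643, - 374,  -  345,8,163/18, 144/7, 789/19,60,  186, 422, 469, 509,589,765,876 ] 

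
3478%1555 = 368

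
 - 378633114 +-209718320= - 588351434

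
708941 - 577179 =131762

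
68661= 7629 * 9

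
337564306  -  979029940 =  - 641465634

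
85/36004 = 85/36004 = 0.00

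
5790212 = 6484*893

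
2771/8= 346 + 3/8 = 346.38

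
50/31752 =25/15876 = 0.00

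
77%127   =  77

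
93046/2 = 46523 = 46523.00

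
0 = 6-6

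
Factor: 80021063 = 29^1 * 113^1*  24419^1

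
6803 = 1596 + 5207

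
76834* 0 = 0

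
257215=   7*36745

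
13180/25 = 527 + 1/5 = 527.20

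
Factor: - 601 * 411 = - 3^1*137^1*601^1 = -247011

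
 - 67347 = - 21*3207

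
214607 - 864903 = -650296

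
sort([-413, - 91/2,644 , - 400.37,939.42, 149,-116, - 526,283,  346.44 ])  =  [ - 526, - 413,  -  400.37,-116, - 91/2, 149,283,346.44,644, 939.42]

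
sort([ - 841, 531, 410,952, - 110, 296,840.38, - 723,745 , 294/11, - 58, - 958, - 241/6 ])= [ -958,  -  841, -723 , - 110, - 58, - 241/6, 294/11 , 296, 410, 531, 745, 840.38, 952]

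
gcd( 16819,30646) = 11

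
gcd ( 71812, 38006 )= 2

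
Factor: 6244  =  2^2*7^1*223^1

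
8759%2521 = 1196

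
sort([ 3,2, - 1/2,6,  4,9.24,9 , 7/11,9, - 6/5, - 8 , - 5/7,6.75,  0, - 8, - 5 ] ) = [-8, - 8, - 5 , - 6/5 , - 5/7, - 1/2, 0,7/11,2,3,4, 6,6.75,9 , 9, 9.24 ] 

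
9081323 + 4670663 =13751986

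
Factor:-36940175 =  - 5^2*1477607^1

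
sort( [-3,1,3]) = [ - 3,1, 3 ] 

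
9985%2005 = 1965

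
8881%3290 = 2301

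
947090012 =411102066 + 535987946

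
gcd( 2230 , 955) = 5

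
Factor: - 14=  - 2^1*7^1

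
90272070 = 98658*915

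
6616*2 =13232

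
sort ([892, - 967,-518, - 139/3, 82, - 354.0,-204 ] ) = [ - 967,-518, - 354.0,-204,  -  139/3,82,892] 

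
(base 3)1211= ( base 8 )61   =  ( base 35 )1E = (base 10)49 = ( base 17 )2F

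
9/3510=1/390 = 0.00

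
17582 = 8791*2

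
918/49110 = 153/8185 =0.02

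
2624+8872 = 11496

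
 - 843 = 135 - 978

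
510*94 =47940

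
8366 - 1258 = 7108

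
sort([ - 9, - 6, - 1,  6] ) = [ - 9, - 6, - 1, 6] 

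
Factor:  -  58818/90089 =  - 2^1*3^1*9803^1 * 90089^( - 1)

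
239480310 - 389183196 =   -  149702886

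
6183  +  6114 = 12297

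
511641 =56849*9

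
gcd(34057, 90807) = 1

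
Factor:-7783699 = -7^3*11^1*2063^1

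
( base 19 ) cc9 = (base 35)3pj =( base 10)4569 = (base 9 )6236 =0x11d9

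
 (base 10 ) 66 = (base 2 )1000010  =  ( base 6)150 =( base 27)2C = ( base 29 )28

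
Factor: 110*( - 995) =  - 2^1*5^2*11^1*199^1 = - 109450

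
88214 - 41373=46841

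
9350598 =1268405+8082193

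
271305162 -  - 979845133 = 1251150295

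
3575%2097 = 1478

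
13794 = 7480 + 6314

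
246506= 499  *494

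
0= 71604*0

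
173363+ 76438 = 249801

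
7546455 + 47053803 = 54600258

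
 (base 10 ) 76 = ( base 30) 2G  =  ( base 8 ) 114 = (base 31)2E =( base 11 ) 6a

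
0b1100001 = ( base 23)45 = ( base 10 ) 97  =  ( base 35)2R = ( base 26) 3j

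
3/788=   3/788 = 0.00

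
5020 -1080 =3940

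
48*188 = 9024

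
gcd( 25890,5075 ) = 5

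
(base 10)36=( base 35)11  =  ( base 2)100100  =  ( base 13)2A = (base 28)18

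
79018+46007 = 125025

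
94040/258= 47020/129 = 364.50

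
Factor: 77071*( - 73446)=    - 2^1 * 3^1*37^1*2083^1*12241^1 = - 5660556666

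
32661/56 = 583 + 13/56= 583.23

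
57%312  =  57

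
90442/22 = 4111 = 4111.00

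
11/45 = 11/45=0.24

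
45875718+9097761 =54973479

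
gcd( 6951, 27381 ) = 3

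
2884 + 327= 3211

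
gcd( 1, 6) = 1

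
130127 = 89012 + 41115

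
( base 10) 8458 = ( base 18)181G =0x210a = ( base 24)ega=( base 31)8OQ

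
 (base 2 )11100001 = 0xe1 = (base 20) B5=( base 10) 225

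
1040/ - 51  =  - 1040/51  =  - 20.39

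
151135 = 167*905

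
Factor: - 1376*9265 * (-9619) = 2^5 * 5^1*17^1*43^1*109^1*9619^1 = 122629168160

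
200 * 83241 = 16648200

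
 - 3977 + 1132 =-2845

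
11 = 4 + 7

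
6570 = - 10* ( - 657)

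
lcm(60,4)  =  60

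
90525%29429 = 2238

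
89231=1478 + 87753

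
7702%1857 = 274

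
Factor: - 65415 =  - 3^1*5^1*7^2 * 89^1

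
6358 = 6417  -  59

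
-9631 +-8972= -18603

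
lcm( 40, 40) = 40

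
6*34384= 206304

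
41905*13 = 544765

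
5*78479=392395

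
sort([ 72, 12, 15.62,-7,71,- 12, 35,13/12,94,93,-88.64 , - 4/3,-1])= [ - 88.64,  -  12,-7,-4/3, - 1,13/12  ,  12,15.62,35,  71,72, 93,  94]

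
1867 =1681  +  186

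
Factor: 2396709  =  3^5*7^1* 1409^1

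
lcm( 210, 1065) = 14910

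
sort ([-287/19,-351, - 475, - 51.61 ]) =[ - 475, - 351, - 51.61,-287/19]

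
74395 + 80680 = 155075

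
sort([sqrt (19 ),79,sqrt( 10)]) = [sqrt(10),  sqrt(19), 79] 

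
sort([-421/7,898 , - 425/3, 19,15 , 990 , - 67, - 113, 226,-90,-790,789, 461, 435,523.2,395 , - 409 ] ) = [ - 790, - 409, - 425/3, - 113,-90, - 67 , - 421/7,15,19 , 226, 395 , 435,461, 523.2, 789, 898,990 ] 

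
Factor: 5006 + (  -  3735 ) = 1271 =31^1*41^1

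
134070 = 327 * 410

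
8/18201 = 8/18201 = 0.00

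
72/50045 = 72/50045  =  0.00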